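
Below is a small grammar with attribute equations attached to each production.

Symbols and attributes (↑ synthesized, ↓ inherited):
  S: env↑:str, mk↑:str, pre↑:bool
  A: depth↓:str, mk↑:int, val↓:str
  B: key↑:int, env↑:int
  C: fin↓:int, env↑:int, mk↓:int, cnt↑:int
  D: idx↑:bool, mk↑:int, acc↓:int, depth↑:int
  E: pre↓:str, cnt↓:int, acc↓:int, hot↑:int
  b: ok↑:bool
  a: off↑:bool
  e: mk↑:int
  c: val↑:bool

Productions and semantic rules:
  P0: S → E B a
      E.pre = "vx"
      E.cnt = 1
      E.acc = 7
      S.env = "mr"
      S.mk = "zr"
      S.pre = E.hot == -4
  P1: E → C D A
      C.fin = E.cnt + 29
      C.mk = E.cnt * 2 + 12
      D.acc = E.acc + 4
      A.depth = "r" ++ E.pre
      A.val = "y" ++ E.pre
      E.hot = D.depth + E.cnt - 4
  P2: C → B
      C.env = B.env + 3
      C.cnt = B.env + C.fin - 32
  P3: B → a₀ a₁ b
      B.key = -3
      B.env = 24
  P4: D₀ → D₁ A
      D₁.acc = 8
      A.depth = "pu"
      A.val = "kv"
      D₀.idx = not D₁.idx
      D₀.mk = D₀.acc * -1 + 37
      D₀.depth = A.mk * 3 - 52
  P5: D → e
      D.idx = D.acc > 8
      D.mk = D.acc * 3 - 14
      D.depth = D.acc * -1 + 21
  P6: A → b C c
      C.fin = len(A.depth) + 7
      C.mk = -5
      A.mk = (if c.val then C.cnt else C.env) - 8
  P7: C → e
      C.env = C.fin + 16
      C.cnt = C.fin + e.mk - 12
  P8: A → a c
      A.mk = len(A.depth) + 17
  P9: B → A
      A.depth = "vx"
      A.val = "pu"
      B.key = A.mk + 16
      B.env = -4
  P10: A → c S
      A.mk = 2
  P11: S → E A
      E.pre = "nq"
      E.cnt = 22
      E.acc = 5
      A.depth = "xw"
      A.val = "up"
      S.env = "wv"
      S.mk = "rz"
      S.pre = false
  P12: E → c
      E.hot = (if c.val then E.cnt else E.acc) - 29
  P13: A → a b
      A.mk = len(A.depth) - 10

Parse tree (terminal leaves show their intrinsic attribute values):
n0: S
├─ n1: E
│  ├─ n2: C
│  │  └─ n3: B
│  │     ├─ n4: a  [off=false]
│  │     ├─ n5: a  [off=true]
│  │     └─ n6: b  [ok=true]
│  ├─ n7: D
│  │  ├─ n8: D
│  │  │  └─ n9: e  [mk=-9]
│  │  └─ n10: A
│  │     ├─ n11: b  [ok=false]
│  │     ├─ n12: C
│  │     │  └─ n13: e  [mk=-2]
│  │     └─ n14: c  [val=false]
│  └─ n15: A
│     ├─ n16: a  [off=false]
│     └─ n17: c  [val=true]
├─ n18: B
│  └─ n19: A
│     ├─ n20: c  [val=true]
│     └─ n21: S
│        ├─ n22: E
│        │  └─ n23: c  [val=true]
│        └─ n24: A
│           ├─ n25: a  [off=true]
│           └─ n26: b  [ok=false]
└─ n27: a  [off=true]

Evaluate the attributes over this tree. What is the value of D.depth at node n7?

-1

1. n1.pre = "vx"  ["vx"]
2. n1.cnt = 1  [1]
3. n1.acc = 7  [7]
4. n2.fin = 30  [E.cnt + 29]
5. n2.mk = 14  [E.cnt * 2 + 12]
6. n4.off = false  [terminal]
7. n5.off = true  [terminal]
8. n6.ok = true  [terminal]
9. n3.key = -3  [-3]
10. n3.env = 24  [24]
11. n2.env = 27  [B.env + 3]
12. n2.cnt = 22  [B.env + C.fin - 32]
13. n7.acc = 11  [E.acc + 4]
14. n8.acc = 8  [8]
15. n9.mk = -9  [terminal]
16. n8.idx = false  [D.acc > 8]
17. n8.mk = 10  [D.acc * 3 - 14]
18. n8.depth = 13  [D.acc * -1 + 21]
19. n10.depth = "pu"  ["pu"]
20. n10.val = "kv"  ["kv"]
21. n11.ok = false  [terminal]
22. n12.fin = 9  [len(A.depth) + 7]
23. n12.mk = -5  [-5]
24. n13.mk = -2  [terminal]
25. n12.env = 25  [C.fin + 16]
26. n12.cnt = -5  [C.fin + e.mk - 12]
27. n14.val = false  [terminal]
28. n10.mk = 17  [(if c.val then C.cnt else C.env) - 8]
29. n7.idx = true  [not D₁.idx]
30. n7.mk = 26  [D₀.acc * -1 + 37]
31. n7.depth = -1  [A.mk * 3 - 52]
32. n15.depth = "rvx"  ["r" ++ E.pre]
33. n15.val = "yvx"  ["y" ++ E.pre]
34. n16.off = false  [terminal]
35. n17.val = true  [terminal]
36. n15.mk = 20  [len(A.depth) + 17]
37. n1.hot = -4  [D.depth + E.cnt - 4]
38. n19.depth = "vx"  ["vx"]
39. n19.val = "pu"  ["pu"]
40. n20.val = true  [terminal]
41. n22.pre = "nq"  ["nq"]
42. n22.cnt = 22  [22]
43. n22.acc = 5  [5]
44. n23.val = true  [terminal]
45. n22.hot = -7  [(if c.val then E.cnt else E.acc) - 29]
46. n24.depth = "xw"  ["xw"]
47. n24.val = "up"  ["up"]
48. n25.off = true  [terminal]
49. n26.ok = false  [terminal]
50. n24.mk = -8  [len(A.depth) - 10]
51. n21.env = "wv"  ["wv"]
52. n21.mk = "rz"  ["rz"]
53. n21.pre = false  [false]
54. n19.mk = 2  [2]
55. n18.key = 18  [A.mk + 16]
56. n18.env = -4  [-4]
57. n27.off = true  [terminal]
58. n0.env = "mr"  ["mr"]
59. n0.mk = "zr"  ["zr"]
60. n0.pre = true  [E.hot == -4]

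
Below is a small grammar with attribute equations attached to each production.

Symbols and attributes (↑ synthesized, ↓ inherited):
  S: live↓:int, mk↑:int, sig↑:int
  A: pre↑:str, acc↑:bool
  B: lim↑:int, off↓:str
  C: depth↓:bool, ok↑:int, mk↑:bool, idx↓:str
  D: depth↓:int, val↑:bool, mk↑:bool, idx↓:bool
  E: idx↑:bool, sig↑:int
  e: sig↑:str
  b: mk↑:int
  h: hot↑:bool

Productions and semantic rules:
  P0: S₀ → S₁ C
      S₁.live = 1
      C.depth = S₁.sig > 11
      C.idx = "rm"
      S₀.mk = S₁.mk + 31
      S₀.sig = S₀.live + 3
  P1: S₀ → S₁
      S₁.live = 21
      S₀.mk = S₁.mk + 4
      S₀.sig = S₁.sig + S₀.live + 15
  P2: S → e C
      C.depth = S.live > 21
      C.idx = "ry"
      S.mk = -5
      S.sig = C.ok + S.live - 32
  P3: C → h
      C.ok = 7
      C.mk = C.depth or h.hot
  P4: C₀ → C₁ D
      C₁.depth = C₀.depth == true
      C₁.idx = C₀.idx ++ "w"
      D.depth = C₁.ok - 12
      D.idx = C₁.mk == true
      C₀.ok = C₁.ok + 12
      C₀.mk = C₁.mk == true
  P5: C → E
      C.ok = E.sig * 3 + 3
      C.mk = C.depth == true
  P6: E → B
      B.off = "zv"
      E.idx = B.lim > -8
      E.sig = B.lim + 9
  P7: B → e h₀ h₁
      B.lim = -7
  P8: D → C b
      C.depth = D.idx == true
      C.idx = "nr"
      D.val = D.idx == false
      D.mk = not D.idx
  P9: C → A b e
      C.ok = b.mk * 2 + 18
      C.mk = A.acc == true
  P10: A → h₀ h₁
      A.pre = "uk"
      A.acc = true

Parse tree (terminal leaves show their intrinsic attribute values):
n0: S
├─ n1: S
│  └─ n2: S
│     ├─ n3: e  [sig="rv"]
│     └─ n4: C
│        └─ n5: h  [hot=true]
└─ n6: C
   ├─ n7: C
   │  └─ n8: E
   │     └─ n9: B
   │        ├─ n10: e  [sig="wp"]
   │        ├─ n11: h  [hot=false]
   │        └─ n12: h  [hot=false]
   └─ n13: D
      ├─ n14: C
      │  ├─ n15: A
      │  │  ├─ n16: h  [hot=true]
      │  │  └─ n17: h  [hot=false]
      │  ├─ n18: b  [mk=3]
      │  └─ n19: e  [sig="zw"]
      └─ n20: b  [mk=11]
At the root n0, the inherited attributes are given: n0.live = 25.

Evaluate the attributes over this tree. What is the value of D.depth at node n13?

-3

1. n0.live = 25  [given at root]
2. n1.live = 1  [1]
3. n2.live = 21  [21]
4. n3.sig = "rv"  [terminal]
5. n4.depth = false  [S.live > 21]
6. n4.idx = "ry"  ["ry"]
7. n5.hot = true  [terminal]
8. n4.ok = 7  [7]
9. n4.mk = true  [C.depth or h.hot]
10. n2.mk = -5  [-5]
11. n2.sig = -4  [C.ok + S.live - 32]
12. n1.mk = -1  [S₁.mk + 4]
13. n1.sig = 12  [S₁.sig + S₀.live + 15]
14. n6.depth = true  [S₁.sig > 11]
15. n6.idx = "rm"  ["rm"]
16. n7.depth = true  [C₀.depth == true]
17. n7.idx = "rmw"  [C₀.idx ++ "w"]
18. n9.off = "zv"  ["zv"]
19. n10.sig = "wp"  [terminal]
20. n11.hot = false  [terminal]
21. n12.hot = false  [terminal]
22. n9.lim = -7  [-7]
23. n8.idx = true  [B.lim > -8]
24. n8.sig = 2  [B.lim + 9]
25. n7.ok = 9  [E.sig * 3 + 3]
26. n7.mk = true  [C.depth == true]
27. n13.depth = -3  [C₁.ok - 12]
28. n13.idx = true  [C₁.mk == true]
29. n14.depth = true  [D.idx == true]
30. n14.idx = "nr"  ["nr"]
31. n16.hot = true  [terminal]
32. n17.hot = false  [terminal]
33. n15.pre = "uk"  ["uk"]
34. n15.acc = true  [true]
35. n18.mk = 3  [terminal]
36. n19.sig = "zw"  [terminal]
37. n14.ok = 24  [b.mk * 2 + 18]
38. n14.mk = true  [A.acc == true]
39. n20.mk = 11  [terminal]
40. n13.val = false  [D.idx == false]
41. n13.mk = false  [not D.idx]
42. n6.ok = 21  [C₁.ok + 12]
43. n6.mk = true  [C₁.mk == true]
44. n0.mk = 30  [S₁.mk + 31]
45. n0.sig = 28  [S₀.live + 3]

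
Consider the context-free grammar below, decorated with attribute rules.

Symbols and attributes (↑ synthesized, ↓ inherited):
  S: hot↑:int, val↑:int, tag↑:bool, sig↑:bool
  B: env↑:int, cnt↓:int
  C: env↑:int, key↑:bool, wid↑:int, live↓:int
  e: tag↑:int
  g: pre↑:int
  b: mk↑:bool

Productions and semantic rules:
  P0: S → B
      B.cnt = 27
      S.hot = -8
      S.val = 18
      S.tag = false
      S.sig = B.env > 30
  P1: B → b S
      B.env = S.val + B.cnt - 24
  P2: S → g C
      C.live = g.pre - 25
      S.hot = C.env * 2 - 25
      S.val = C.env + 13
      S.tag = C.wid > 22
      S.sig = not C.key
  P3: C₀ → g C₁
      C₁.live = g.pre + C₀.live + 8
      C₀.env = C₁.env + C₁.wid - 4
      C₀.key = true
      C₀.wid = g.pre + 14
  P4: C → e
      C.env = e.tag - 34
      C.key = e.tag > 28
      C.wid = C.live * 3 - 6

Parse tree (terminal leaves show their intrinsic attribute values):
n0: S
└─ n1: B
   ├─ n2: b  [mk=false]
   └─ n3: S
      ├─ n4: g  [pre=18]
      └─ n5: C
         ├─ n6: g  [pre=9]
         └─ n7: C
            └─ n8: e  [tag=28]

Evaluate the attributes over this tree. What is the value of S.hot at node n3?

3

1. n1.cnt = 27  [27]
2. n2.mk = false  [terminal]
3. n4.pre = 18  [terminal]
4. n5.live = -7  [g.pre - 25]
5. n6.pre = 9  [terminal]
6. n7.live = 10  [g.pre + C₀.live + 8]
7. n8.tag = 28  [terminal]
8. n7.env = -6  [e.tag - 34]
9. n7.key = false  [e.tag > 28]
10. n7.wid = 24  [C.live * 3 - 6]
11. n5.env = 14  [C₁.env + C₁.wid - 4]
12. n5.key = true  [true]
13. n5.wid = 23  [g.pre + 14]
14. n3.hot = 3  [C.env * 2 - 25]
15. n3.val = 27  [C.env + 13]
16. n3.tag = true  [C.wid > 22]
17. n3.sig = false  [not C.key]
18. n1.env = 30  [S.val + B.cnt - 24]
19. n0.hot = -8  [-8]
20. n0.val = 18  [18]
21. n0.tag = false  [false]
22. n0.sig = false  [B.env > 30]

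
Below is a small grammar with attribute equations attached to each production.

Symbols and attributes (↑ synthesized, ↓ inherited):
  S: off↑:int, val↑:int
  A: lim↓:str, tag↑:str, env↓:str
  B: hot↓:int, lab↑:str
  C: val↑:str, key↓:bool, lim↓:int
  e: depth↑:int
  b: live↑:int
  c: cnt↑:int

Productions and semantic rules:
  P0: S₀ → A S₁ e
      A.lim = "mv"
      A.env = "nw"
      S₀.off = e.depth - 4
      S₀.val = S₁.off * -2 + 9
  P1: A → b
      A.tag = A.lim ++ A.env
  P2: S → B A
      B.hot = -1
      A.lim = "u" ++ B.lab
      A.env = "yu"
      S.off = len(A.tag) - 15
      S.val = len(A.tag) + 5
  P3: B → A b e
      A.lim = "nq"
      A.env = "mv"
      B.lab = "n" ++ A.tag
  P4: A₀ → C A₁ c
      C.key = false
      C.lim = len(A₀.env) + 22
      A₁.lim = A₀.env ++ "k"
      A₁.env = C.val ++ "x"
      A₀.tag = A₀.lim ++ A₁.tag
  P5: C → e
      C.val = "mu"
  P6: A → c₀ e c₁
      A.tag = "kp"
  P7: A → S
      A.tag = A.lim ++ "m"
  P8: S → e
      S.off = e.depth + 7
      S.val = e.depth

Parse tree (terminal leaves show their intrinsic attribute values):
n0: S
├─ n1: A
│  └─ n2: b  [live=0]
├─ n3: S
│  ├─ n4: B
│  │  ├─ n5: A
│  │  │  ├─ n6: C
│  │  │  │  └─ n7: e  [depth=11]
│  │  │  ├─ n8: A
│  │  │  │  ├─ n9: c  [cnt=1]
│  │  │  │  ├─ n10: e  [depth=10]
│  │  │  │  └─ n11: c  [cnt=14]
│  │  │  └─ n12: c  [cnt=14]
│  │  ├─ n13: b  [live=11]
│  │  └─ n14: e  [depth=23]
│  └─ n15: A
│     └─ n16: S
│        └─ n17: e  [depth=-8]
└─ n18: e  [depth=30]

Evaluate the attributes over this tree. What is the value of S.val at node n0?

25

1. n1.lim = "mv"  ["mv"]
2. n1.env = "nw"  ["nw"]
3. n2.live = 0  [terminal]
4. n1.tag = "mvnw"  [A.lim ++ A.env]
5. n4.hot = -1  [-1]
6. n5.lim = "nq"  ["nq"]
7. n5.env = "mv"  ["mv"]
8. n6.key = false  [false]
9. n6.lim = 24  [len(A₀.env) + 22]
10. n7.depth = 11  [terminal]
11. n6.val = "mu"  ["mu"]
12. n8.lim = "mvk"  [A₀.env ++ "k"]
13. n8.env = "mux"  [C.val ++ "x"]
14. n9.cnt = 1  [terminal]
15. n10.depth = 10  [terminal]
16. n11.cnt = 14  [terminal]
17. n8.tag = "kp"  ["kp"]
18. n12.cnt = 14  [terminal]
19. n5.tag = "nqkp"  [A₀.lim ++ A₁.tag]
20. n13.live = 11  [terminal]
21. n14.depth = 23  [terminal]
22. n4.lab = "nnqkp"  ["n" ++ A.tag]
23. n15.lim = "unnqkp"  ["u" ++ B.lab]
24. n15.env = "yu"  ["yu"]
25. n17.depth = -8  [terminal]
26. n16.off = -1  [e.depth + 7]
27. n16.val = -8  [e.depth]
28. n15.tag = "unnqkpm"  [A.lim ++ "m"]
29. n3.off = -8  [len(A.tag) - 15]
30. n3.val = 12  [len(A.tag) + 5]
31. n18.depth = 30  [terminal]
32. n0.off = 26  [e.depth - 4]
33. n0.val = 25  [S₁.off * -2 + 9]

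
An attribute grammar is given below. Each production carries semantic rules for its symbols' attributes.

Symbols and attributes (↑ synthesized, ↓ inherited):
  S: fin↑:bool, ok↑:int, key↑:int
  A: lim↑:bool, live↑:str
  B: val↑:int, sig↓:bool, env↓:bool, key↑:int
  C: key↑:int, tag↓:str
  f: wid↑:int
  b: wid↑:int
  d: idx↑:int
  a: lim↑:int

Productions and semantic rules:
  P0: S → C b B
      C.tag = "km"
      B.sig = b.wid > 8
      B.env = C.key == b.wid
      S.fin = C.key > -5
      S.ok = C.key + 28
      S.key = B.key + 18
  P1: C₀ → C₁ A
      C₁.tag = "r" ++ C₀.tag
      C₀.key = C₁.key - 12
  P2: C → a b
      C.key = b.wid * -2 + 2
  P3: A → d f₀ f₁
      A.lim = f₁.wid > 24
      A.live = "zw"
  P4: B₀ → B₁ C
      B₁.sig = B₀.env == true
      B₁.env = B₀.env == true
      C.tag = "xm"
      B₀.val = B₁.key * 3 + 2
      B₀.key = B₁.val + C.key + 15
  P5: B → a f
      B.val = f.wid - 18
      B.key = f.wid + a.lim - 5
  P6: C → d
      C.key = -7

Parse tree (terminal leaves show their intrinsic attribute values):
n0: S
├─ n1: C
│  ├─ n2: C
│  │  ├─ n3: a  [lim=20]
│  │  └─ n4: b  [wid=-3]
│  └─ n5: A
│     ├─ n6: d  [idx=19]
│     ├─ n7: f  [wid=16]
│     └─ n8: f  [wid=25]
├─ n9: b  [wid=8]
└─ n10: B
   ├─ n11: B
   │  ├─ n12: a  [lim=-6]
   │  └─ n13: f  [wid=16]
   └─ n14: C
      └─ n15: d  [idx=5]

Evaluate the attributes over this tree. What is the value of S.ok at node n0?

24

1. n1.tag = "km"  ["km"]
2. n2.tag = "rkm"  ["r" ++ C₀.tag]
3. n3.lim = 20  [terminal]
4. n4.wid = -3  [terminal]
5. n2.key = 8  [b.wid * -2 + 2]
6. n6.idx = 19  [terminal]
7. n7.wid = 16  [terminal]
8. n8.wid = 25  [terminal]
9. n5.lim = true  [f₁.wid > 24]
10. n5.live = "zw"  ["zw"]
11. n1.key = -4  [C₁.key - 12]
12. n9.wid = 8  [terminal]
13. n10.sig = false  [b.wid > 8]
14. n10.env = false  [C.key == b.wid]
15. n11.sig = false  [B₀.env == true]
16. n11.env = false  [B₀.env == true]
17. n12.lim = -6  [terminal]
18. n13.wid = 16  [terminal]
19. n11.val = -2  [f.wid - 18]
20. n11.key = 5  [f.wid + a.lim - 5]
21. n14.tag = "xm"  ["xm"]
22. n15.idx = 5  [terminal]
23. n14.key = -7  [-7]
24. n10.val = 17  [B₁.key * 3 + 2]
25. n10.key = 6  [B₁.val + C.key + 15]
26. n0.fin = true  [C.key > -5]
27. n0.ok = 24  [C.key + 28]
28. n0.key = 24  [B.key + 18]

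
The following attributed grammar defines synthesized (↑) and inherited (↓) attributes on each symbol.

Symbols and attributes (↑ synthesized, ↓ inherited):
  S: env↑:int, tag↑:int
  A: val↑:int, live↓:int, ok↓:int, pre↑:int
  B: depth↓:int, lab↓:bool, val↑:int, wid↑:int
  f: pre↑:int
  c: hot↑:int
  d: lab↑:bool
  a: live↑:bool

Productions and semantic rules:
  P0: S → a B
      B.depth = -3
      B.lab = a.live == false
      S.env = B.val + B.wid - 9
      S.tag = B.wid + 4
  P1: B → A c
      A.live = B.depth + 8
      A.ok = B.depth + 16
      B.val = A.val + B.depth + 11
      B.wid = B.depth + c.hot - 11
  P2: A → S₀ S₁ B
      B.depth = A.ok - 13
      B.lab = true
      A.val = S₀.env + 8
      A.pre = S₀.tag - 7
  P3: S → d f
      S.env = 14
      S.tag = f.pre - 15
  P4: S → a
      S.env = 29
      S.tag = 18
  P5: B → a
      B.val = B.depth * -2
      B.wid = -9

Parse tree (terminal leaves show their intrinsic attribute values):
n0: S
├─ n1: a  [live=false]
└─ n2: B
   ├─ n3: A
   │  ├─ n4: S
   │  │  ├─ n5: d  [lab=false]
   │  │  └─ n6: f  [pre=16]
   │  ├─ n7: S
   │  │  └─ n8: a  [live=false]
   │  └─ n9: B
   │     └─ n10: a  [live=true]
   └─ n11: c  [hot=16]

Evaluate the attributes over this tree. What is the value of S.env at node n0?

23

1. n1.live = false  [terminal]
2. n2.depth = -3  [-3]
3. n2.lab = true  [a.live == false]
4. n3.live = 5  [B.depth + 8]
5. n3.ok = 13  [B.depth + 16]
6. n5.lab = false  [terminal]
7. n6.pre = 16  [terminal]
8. n4.env = 14  [14]
9. n4.tag = 1  [f.pre - 15]
10. n8.live = false  [terminal]
11. n7.env = 29  [29]
12. n7.tag = 18  [18]
13. n9.depth = 0  [A.ok - 13]
14. n9.lab = true  [true]
15. n10.live = true  [terminal]
16. n9.val = 0  [B.depth * -2]
17. n9.wid = -9  [-9]
18. n3.val = 22  [S₀.env + 8]
19. n3.pre = -6  [S₀.tag - 7]
20. n11.hot = 16  [terminal]
21. n2.val = 30  [A.val + B.depth + 11]
22. n2.wid = 2  [B.depth + c.hot - 11]
23. n0.env = 23  [B.val + B.wid - 9]
24. n0.tag = 6  [B.wid + 4]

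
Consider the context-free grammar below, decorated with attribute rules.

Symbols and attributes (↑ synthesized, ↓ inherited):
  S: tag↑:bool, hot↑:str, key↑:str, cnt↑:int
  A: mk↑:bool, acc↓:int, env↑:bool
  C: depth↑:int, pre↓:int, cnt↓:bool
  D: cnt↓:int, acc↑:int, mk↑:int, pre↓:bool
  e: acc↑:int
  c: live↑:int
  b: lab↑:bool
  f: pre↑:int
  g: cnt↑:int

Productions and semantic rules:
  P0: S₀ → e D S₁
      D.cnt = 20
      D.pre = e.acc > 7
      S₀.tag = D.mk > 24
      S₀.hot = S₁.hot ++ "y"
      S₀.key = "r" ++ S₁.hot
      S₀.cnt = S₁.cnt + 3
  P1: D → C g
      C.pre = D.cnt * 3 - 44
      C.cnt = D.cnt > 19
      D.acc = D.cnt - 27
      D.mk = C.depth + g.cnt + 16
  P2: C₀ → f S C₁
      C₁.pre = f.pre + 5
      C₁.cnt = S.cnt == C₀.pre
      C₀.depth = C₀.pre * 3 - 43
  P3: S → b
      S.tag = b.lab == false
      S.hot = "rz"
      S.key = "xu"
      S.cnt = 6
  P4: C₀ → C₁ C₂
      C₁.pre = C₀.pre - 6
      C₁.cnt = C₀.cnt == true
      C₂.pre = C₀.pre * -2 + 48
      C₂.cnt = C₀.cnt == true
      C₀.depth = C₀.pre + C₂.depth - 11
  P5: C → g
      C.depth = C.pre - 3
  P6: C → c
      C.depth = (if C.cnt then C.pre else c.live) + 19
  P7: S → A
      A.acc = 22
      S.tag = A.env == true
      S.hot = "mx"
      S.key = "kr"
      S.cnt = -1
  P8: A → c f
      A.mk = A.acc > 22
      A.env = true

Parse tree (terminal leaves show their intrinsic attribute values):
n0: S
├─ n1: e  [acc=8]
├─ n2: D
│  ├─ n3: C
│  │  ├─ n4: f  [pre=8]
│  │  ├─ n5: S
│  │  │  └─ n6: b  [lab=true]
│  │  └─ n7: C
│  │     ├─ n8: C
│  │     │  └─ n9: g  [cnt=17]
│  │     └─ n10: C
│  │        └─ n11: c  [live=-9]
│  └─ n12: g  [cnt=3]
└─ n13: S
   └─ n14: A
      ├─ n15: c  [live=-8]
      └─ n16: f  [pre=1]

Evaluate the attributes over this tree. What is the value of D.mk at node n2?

1. n1.acc = 8  [terminal]
2. n2.cnt = 20  [20]
3. n2.pre = true  [e.acc > 7]
4. n3.pre = 16  [D.cnt * 3 - 44]
5. n3.cnt = true  [D.cnt > 19]
6. n4.pre = 8  [terminal]
7. n6.lab = true  [terminal]
8. n5.tag = false  [b.lab == false]
9. n5.hot = "rz"  ["rz"]
10. n5.key = "xu"  ["xu"]
11. n5.cnt = 6  [6]
12. n7.pre = 13  [f.pre + 5]
13. n7.cnt = false  [S.cnt == C₀.pre]
14. n8.pre = 7  [C₀.pre - 6]
15. n8.cnt = false  [C₀.cnt == true]
16. n9.cnt = 17  [terminal]
17. n8.depth = 4  [C.pre - 3]
18. n10.pre = 22  [C₀.pre * -2 + 48]
19. n10.cnt = false  [C₀.cnt == true]
20. n11.live = -9  [terminal]
21. n10.depth = 10  [(if C.cnt then C.pre else c.live) + 19]
22. n7.depth = 12  [C₀.pre + C₂.depth - 11]
23. n3.depth = 5  [C₀.pre * 3 - 43]
24. n12.cnt = 3  [terminal]
25. n2.acc = -7  [D.cnt - 27]
26. n2.mk = 24  [C.depth + g.cnt + 16]
27. n14.acc = 22  [22]
28. n15.live = -8  [terminal]
29. n16.pre = 1  [terminal]
30. n14.mk = false  [A.acc > 22]
31. n14.env = true  [true]
32. n13.tag = true  [A.env == true]
33. n13.hot = "mx"  ["mx"]
34. n13.key = "kr"  ["kr"]
35. n13.cnt = -1  [-1]
36. n0.tag = false  [D.mk > 24]
37. n0.hot = "mxy"  [S₁.hot ++ "y"]
38. n0.key = "rmx"  ["r" ++ S₁.hot]
39. n0.cnt = 2  [S₁.cnt + 3]

24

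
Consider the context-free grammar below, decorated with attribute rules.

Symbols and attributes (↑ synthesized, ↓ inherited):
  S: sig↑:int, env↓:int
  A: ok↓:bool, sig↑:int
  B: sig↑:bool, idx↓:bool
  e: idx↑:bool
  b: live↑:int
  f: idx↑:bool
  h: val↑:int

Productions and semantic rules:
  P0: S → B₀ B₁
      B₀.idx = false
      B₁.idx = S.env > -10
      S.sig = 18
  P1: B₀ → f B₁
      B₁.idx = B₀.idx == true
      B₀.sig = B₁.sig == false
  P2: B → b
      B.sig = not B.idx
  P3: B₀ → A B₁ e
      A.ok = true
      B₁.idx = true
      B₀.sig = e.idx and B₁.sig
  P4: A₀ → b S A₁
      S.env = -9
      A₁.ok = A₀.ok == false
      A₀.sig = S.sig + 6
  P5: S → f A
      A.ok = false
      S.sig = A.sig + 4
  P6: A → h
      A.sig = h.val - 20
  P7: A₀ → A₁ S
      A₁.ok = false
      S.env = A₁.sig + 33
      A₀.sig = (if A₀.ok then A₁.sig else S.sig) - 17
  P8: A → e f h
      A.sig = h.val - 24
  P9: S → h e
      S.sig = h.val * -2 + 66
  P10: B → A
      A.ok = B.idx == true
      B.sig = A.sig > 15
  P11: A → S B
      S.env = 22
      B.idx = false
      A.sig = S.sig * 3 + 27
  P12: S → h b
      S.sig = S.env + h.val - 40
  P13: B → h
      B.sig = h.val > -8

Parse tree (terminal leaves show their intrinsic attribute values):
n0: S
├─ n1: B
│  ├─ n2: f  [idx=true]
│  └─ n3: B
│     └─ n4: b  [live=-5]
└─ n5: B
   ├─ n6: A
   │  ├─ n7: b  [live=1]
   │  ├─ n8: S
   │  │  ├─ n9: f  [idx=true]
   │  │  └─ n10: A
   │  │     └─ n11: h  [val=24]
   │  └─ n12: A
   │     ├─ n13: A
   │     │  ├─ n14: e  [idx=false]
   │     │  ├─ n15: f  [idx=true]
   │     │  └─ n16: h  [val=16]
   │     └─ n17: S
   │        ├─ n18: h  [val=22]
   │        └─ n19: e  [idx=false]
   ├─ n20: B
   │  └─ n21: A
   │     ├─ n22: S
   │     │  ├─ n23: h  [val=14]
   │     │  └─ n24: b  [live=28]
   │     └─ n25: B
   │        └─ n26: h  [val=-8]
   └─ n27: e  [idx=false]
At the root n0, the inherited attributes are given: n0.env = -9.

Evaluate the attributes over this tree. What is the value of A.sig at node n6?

1. n0.env = -9  [given at root]
2. n1.idx = false  [false]
3. n2.idx = true  [terminal]
4. n3.idx = false  [B₀.idx == true]
5. n4.live = -5  [terminal]
6. n3.sig = true  [not B.idx]
7. n1.sig = false  [B₁.sig == false]
8. n5.idx = true  [S.env > -10]
9. n6.ok = true  [true]
10. n7.live = 1  [terminal]
11. n8.env = -9  [-9]
12. n9.idx = true  [terminal]
13. n10.ok = false  [false]
14. n11.val = 24  [terminal]
15. n10.sig = 4  [h.val - 20]
16. n8.sig = 8  [A.sig + 4]
17. n12.ok = false  [A₀.ok == false]
18. n13.ok = false  [false]
19. n14.idx = false  [terminal]
20. n15.idx = true  [terminal]
21. n16.val = 16  [terminal]
22. n13.sig = -8  [h.val - 24]
23. n17.env = 25  [A₁.sig + 33]
24. n18.val = 22  [terminal]
25. n19.idx = false  [terminal]
26. n17.sig = 22  [h.val * -2 + 66]
27. n12.sig = 5  [(if A₀.ok then A₁.sig else S.sig) - 17]
28. n6.sig = 14  [S.sig + 6]
29. n20.idx = true  [true]
30. n21.ok = true  [B.idx == true]
31. n22.env = 22  [22]
32. n23.val = 14  [terminal]
33. n24.live = 28  [terminal]
34. n22.sig = -4  [S.env + h.val - 40]
35. n25.idx = false  [false]
36. n26.val = -8  [terminal]
37. n25.sig = false  [h.val > -8]
38. n21.sig = 15  [S.sig * 3 + 27]
39. n20.sig = false  [A.sig > 15]
40. n27.idx = false  [terminal]
41. n5.sig = false  [e.idx and B₁.sig]
42. n0.sig = 18  [18]

14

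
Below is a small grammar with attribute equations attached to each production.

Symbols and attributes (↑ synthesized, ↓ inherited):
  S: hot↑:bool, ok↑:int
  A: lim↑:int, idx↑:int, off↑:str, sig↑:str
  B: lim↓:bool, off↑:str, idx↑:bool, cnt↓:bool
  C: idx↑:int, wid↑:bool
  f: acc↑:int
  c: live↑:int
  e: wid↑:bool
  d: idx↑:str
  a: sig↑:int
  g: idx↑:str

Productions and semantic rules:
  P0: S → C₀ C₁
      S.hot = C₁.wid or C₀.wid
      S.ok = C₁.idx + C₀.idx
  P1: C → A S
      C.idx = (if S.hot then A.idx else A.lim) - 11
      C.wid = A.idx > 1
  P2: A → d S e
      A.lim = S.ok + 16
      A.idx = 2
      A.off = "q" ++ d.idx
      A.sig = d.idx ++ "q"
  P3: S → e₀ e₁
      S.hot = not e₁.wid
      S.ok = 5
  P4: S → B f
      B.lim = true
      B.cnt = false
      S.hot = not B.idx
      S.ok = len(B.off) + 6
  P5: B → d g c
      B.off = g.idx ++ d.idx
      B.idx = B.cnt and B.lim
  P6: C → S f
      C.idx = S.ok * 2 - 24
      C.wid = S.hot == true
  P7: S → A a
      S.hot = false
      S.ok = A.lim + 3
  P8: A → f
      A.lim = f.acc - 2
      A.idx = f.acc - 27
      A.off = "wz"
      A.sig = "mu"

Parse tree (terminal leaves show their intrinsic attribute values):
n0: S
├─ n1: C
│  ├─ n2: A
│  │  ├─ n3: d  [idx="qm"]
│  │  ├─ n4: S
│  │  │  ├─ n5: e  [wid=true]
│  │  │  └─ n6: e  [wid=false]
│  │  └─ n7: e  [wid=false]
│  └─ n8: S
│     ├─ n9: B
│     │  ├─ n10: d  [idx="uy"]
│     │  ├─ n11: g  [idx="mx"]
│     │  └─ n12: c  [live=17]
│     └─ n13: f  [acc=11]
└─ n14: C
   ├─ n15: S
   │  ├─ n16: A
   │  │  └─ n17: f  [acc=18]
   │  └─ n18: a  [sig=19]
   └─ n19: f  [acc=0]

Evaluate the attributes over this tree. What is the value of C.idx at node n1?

-9

1. n3.idx = "qm"  [terminal]
2. n5.wid = true  [terminal]
3. n6.wid = false  [terminal]
4. n4.hot = true  [not e₁.wid]
5. n4.ok = 5  [5]
6. n7.wid = false  [terminal]
7. n2.lim = 21  [S.ok + 16]
8. n2.idx = 2  [2]
9. n2.off = "qqm"  ["q" ++ d.idx]
10. n2.sig = "qmq"  [d.idx ++ "q"]
11. n9.lim = true  [true]
12. n9.cnt = false  [false]
13. n10.idx = "uy"  [terminal]
14. n11.idx = "mx"  [terminal]
15. n12.live = 17  [terminal]
16. n9.off = "mxuy"  [g.idx ++ d.idx]
17. n9.idx = false  [B.cnt and B.lim]
18. n13.acc = 11  [terminal]
19. n8.hot = true  [not B.idx]
20. n8.ok = 10  [len(B.off) + 6]
21. n1.idx = -9  [(if S.hot then A.idx else A.lim) - 11]
22. n1.wid = true  [A.idx > 1]
23. n17.acc = 18  [terminal]
24. n16.lim = 16  [f.acc - 2]
25. n16.idx = -9  [f.acc - 27]
26. n16.off = "wz"  ["wz"]
27. n16.sig = "mu"  ["mu"]
28. n18.sig = 19  [terminal]
29. n15.hot = false  [false]
30. n15.ok = 19  [A.lim + 3]
31. n19.acc = 0  [terminal]
32. n14.idx = 14  [S.ok * 2 - 24]
33. n14.wid = false  [S.hot == true]
34. n0.hot = true  [C₁.wid or C₀.wid]
35. n0.ok = 5  [C₁.idx + C₀.idx]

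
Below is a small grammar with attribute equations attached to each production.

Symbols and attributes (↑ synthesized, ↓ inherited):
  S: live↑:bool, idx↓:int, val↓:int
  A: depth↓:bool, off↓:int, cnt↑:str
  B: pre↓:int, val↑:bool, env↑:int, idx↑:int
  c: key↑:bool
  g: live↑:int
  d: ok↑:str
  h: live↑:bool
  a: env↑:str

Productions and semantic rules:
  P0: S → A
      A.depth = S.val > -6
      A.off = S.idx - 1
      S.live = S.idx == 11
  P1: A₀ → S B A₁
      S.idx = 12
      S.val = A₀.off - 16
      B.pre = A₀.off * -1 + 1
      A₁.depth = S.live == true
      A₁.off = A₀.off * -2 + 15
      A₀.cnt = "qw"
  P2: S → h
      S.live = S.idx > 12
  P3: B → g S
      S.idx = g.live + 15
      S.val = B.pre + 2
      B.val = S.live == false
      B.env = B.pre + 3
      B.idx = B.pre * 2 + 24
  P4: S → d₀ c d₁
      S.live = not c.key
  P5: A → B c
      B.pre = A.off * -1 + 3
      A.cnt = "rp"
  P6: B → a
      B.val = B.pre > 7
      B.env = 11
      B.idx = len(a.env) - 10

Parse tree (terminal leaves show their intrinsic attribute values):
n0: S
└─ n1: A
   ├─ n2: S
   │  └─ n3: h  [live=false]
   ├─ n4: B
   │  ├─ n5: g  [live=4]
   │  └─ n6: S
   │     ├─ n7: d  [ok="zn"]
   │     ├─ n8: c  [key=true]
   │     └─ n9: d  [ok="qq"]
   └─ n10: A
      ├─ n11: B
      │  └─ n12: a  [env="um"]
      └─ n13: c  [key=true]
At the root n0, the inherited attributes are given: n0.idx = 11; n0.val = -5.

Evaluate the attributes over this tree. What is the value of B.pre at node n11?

1. n0.idx = 11  [given at root]
2. n0.val = -5  [given at root]
3. n1.depth = true  [S.val > -6]
4. n1.off = 10  [S.idx - 1]
5. n2.idx = 12  [12]
6. n2.val = -6  [A₀.off - 16]
7. n3.live = false  [terminal]
8. n2.live = false  [S.idx > 12]
9. n4.pre = -9  [A₀.off * -1 + 1]
10. n5.live = 4  [terminal]
11. n6.idx = 19  [g.live + 15]
12. n6.val = -7  [B.pre + 2]
13. n7.ok = "zn"  [terminal]
14. n8.key = true  [terminal]
15. n9.ok = "qq"  [terminal]
16. n6.live = false  [not c.key]
17. n4.val = true  [S.live == false]
18. n4.env = -6  [B.pre + 3]
19. n4.idx = 6  [B.pre * 2 + 24]
20. n10.depth = false  [S.live == true]
21. n10.off = -5  [A₀.off * -2 + 15]
22. n11.pre = 8  [A.off * -1 + 3]
23. n12.env = "um"  [terminal]
24. n11.val = true  [B.pre > 7]
25. n11.env = 11  [11]
26. n11.idx = -8  [len(a.env) - 10]
27. n13.key = true  [terminal]
28. n10.cnt = "rp"  ["rp"]
29. n1.cnt = "qw"  ["qw"]
30. n0.live = true  [S.idx == 11]

8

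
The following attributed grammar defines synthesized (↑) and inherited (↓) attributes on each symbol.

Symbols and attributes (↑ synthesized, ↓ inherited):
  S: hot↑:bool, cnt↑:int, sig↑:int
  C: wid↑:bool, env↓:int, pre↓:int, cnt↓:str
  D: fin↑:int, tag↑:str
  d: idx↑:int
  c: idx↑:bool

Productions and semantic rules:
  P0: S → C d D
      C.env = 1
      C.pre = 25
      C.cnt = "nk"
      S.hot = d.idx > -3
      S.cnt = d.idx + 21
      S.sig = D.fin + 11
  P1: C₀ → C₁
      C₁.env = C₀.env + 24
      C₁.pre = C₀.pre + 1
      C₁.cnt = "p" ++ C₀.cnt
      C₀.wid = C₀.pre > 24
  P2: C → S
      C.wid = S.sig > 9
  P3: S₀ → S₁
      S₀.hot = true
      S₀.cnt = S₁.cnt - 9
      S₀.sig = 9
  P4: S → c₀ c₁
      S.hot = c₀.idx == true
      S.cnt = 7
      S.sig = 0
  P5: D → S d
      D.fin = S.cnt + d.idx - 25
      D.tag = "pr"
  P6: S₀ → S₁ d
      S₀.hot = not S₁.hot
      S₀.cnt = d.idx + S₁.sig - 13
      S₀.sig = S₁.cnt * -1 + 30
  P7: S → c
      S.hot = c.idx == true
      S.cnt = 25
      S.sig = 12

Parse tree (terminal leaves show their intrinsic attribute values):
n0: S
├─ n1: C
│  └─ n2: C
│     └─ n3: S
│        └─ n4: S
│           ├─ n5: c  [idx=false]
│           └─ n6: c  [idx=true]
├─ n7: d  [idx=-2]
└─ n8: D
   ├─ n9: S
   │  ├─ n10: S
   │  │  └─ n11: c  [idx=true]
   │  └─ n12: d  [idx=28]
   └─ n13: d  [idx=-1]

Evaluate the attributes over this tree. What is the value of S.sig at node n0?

1. n1.env = 1  [1]
2. n1.pre = 25  [25]
3. n1.cnt = "nk"  ["nk"]
4. n2.env = 25  [C₀.env + 24]
5. n2.pre = 26  [C₀.pre + 1]
6. n2.cnt = "pnk"  ["p" ++ C₀.cnt]
7. n5.idx = false  [terminal]
8. n6.idx = true  [terminal]
9. n4.hot = false  [c₀.idx == true]
10. n4.cnt = 7  [7]
11. n4.sig = 0  [0]
12. n3.hot = true  [true]
13. n3.cnt = -2  [S₁.cnt - 9]
14. n3.sig = 9  [9]
15. n2.wid = false  [S.sig > 9]
16. n1.wid = true  [C₀.pre > 24]
17. n7.idx = -2  [terminal]
18. n11.idx = true  [terminal]
19. n10.hot = true  [c.idx == true]
20. n10.cnt = 25  [25]
21. n10.sig = 12  [12]
22. n12.idx = 28  [terminal]
23. n9.hot = false  [not S₁.hot]
24. n9.cnt = 27  [d.idx + S₁.sig - 13]
25. n9.sig = 5  [S₁.cnt * -1 + 30]
26. n13.idx = -1  [terminal]
27. n8.fin = 1  [S.cnt + d.idx - 25]
28. n8.tag = "pr"  ["pr"]
29. n0.hot = true  [d.idx > -3]
30. n0.cnt = 19  [d.idx + 21]
31. n0.sig = 12  [D.fin + 11]

12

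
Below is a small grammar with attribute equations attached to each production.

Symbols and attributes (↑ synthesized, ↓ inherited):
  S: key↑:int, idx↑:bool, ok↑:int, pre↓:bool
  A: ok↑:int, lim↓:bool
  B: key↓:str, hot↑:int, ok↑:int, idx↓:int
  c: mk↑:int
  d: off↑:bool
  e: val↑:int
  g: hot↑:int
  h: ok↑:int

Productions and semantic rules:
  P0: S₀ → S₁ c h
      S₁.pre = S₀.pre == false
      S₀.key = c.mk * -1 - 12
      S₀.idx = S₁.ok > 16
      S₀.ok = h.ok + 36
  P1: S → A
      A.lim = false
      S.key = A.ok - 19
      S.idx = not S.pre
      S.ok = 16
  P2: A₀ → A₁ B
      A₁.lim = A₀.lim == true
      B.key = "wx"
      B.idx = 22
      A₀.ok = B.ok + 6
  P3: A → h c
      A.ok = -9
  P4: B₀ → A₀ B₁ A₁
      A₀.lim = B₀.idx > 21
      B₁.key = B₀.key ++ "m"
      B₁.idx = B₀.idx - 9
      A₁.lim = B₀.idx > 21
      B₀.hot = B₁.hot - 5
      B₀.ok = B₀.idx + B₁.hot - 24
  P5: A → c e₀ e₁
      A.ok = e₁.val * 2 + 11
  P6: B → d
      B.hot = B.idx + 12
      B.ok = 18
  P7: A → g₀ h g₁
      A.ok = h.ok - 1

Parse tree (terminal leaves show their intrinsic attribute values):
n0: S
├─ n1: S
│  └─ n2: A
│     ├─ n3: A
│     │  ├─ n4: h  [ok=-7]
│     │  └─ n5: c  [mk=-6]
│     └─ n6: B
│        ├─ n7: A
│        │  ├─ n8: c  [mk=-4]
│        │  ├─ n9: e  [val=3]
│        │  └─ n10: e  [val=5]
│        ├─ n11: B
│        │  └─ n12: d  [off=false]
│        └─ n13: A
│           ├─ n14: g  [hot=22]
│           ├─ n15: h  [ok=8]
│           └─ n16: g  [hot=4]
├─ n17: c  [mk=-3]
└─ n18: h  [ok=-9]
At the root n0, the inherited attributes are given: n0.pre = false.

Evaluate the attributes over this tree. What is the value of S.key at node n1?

10

1. n0.pre = false  [given at root]
2. n1.pre = true  [S₀.pre == false]
3. n2.lim = false  [false]
4. n3.lim = false  [A₀.lim == true]
5. n4.ok = -7  [terminal]
6. n5.mk = -6  [terminal]
7. n3.ok = -9  [-9]
8. n6.key = "wx"  ["wx"]
9. n6.idx = 22  [22]
10. n7.lim = true  [B₀.idx > 21]
11. n8.mk = -4  [terminal]
12. n9.val = 3  [terminal]
13. n10.val = 5  [terminal]
14. n7.ok = 21  [e₁.val * 2 + 11]
15. n11.key = "wxm"  [B₀.key ++ "m"]
16. n11.idx = 13  [B₀.idx - 9]
17. n12.off = false  [terminal]
18. n11.hot = 25  [B.idx + 12]
19. n11.ok = 18  [18]
20. n13.lim = true  [B₀.idx > 21]
21. n14.hot = 22  [terminal]
22. n15.ok = 8  [terminal]
23. n16.hot = 4  [terminal]
24. n13.ok = 7  [h.ok - 1]
25. n6.hot = 20  [B₁.hot - 5]
26. n6.ok = 23  [B₀.idx + B₁.hot - 24]
27. n2.ok = 29  [B.ok + 6]
28. n1.key = 10  [A.ok - 19]
29. n1.idx = false  [not S.pre]
30. n1.ok = 16  [16]
31. n17.mk = -3  [terminal]
32. n18.ok = -9  [terminal]
33. n0.key = -9  [c.mk * -1 - 12]
34. n0.idx = false  [S₁.ok > 16]
35. n0.ok = 27  [h.ok + 36]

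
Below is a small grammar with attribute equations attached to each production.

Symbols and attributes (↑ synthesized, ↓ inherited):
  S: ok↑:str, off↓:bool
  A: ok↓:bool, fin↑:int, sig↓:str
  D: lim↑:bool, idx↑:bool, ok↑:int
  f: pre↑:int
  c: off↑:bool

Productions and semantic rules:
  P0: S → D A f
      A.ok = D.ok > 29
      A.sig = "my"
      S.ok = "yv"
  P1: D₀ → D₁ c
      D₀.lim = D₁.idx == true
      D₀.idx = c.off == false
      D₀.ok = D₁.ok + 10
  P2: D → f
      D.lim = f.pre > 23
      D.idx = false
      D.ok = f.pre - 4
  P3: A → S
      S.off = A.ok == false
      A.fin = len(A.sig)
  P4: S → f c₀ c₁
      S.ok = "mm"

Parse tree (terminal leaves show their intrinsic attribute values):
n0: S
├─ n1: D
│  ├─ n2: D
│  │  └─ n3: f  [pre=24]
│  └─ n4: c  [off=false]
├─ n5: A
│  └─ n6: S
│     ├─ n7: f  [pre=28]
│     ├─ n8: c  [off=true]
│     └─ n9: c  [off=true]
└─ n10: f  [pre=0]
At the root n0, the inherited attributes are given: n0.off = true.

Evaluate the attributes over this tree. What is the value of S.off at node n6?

false

1. n0.off = true  [given at root]
2. n3.pre = 24  [terminal]
3. n2.lim = true  [f.pre > 23]
4. n2.idx = false  [false]
5. n2.ok = 20  [f.pre - 4]
6. n4.off = false  [terminal]
7. n1.lim = false  [D₁.idx == true]
8. n1.idx = true  [c.off == false]
9. n1.ok = 30  [D₁.ok + 10]
10. n5.ok = true  [D.ok > 29]
11. n5.sig = "my"  ["my"]
12. n6.off = false  [A.ok == false]
13. n7.pre = 28  [terminal]
14. n8.off = true  [terminal]
15. n9.off = true  [terminal]
16. n6.ok = "mm"  ["mm"]
17. n5.fin = 2  [len(A.sig)]
18. n10.pre = 0  [terminal]
19. n0.ok = "yv"  ["yv"]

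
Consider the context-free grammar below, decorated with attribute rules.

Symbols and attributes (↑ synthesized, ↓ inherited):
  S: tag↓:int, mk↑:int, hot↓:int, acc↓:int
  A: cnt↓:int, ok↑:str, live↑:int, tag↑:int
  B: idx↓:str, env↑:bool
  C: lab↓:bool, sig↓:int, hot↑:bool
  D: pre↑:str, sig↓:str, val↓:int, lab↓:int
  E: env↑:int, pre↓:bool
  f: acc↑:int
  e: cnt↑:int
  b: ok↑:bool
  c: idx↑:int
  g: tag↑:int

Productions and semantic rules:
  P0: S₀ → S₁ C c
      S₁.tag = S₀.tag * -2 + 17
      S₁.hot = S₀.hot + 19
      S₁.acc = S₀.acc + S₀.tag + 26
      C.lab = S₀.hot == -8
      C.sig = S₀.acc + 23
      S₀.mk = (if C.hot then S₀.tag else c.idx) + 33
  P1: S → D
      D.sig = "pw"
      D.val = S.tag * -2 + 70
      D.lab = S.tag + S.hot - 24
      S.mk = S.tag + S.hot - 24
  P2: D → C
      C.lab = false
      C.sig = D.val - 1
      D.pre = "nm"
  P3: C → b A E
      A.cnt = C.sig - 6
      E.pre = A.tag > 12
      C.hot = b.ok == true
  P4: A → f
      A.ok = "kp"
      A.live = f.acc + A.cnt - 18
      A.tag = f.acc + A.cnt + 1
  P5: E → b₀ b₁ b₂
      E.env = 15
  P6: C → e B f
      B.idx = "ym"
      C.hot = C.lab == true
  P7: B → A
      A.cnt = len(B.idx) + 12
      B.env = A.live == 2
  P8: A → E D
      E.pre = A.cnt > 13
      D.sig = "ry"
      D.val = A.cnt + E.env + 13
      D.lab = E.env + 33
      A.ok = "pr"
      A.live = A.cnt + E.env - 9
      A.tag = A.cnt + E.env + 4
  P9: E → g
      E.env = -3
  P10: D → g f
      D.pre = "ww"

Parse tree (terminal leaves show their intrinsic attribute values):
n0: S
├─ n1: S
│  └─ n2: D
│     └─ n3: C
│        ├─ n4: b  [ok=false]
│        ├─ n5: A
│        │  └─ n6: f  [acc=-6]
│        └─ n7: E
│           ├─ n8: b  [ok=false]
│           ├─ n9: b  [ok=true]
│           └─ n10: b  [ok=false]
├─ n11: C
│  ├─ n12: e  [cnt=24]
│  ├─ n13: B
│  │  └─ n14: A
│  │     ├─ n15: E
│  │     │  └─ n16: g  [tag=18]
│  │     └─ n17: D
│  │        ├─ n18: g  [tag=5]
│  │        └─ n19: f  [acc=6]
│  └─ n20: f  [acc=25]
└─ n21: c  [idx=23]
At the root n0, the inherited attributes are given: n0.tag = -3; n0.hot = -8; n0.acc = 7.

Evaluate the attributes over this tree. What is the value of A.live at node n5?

-7

1. n0.tag = -3  [given at root]
2. n0.hot = -8  [given at root]
3. n0.acc = 7  [given at root]
4. n1.tag = 23  [S₀.tag * -2 + 17]
5. n1.hot = 11  [S₀.hot + 19]
6. n1.acc = 30  [S₀.acc + S₀.tag + 26]
7. n2.sig = "pw"  ["pw"]
8. n2.val = 24  [S.tag * -2 + 70]
9. n2.lab = 10  [S.tag + S.hot - 24]
10. n3.lab = false  [false]
11. n3.sig = 23  [D.val - 1]
12. n4.ok = false  [terminal]
13. n5.cnt = 17  [C.sig - 6]
14. n6.acc = -6  [terminal]
15. n5.ok = "kp"  ["kp"]
16. n5.live = -7  [f.acc + A.cnt - 18]
17. n5.tag = 12  [f.acc + A.cnt + 1]
18. n7.pre = false  [A.tag > 12]
19. n8.ok = false  [terminal]
20. n9.ok = true  [terminal]
21. n10.ok = false  [terminal]
22. n7.env = 15  [15]
23. n3.hot = false  [b.ok == true]
24. n2.pre = "nm"  ["nm"]
25. n1.mk = 10  [S.tag + S.hot - 24]
26. n11.lab = true  [S₀.hot == -8]
27. n11.sig = 30  [S₀.acc + 23]
28. n12.cnt = 24  [terminal]
29. n13.idx = "ym"  ["ym"]
30. n14.cnt = 14  [len(B.idx) + 12]
31. n15.pre = true  [A.cnt > 13]
32. n16.tag = 18  [terminal]
33. n15.env = -3  [-3]
34. n17.sig = "ry"  ["ry"]
35. n17.val = 24  [A.cnt + E.env + 13]
36. n17.lab = 30  [E.env + 33]
37. n18.tag = 5  [terminal]
38. n19.acc = 6  [terminal]
39. n17.pre = "ww"  ["ww"]
40. n14.ok = "pr"  ["pr"]
41. n14.live = 2  [A.cnt + E.env - 9]
42. n14.tag = 15  [A.cnt + E.env + 4]
43. n13.env = true  [A.live == 2]
44. n20.acc = 25  [terminal]
45. n11.hot = true  [C.lab == true]
46. n21.idx = 23  [terminal]
47. n0.mk = 30  [(if C.hot then S₀.tag else c.idx) + 33]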